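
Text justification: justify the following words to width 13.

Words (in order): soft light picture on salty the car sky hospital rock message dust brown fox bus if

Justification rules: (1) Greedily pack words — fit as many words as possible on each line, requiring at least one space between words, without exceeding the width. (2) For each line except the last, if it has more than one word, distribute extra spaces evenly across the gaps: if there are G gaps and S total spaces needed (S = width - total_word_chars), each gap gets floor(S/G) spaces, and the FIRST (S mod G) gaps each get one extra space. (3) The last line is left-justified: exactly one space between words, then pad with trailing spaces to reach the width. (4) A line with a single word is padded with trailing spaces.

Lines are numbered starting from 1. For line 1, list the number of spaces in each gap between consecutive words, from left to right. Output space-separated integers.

Answer: 4

Derivation:
Line 1: ['soft', 'light'] (min_width=10, slack=3)
Line 2: ['picture', 'on'] (min_width=10, slack=3)
Line 3: ['salty', 'the', 'car'] (min_width=13, slack=0)
Line 4: ['sky', 'hospital'] (min_width=12, slack=1)
Line 5: ['rock', 'message'] (min_width=12, slack=1)
Line 6: ['dust', 'brown'] (min_width=10, slack=3)
Line 7: ['fox', 'bus', 'if'] (min_width=10, slack=3)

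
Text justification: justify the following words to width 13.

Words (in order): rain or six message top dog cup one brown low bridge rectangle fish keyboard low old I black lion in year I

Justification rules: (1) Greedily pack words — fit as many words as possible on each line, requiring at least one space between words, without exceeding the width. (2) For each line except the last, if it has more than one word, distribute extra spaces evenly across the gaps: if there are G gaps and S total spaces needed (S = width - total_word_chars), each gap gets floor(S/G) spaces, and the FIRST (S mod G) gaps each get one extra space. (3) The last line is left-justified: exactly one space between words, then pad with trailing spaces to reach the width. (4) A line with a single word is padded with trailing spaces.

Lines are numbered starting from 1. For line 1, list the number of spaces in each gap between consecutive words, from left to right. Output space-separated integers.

Answer: 2 2

Derivation:
Line 1: ['rain', 'or', 'six'] (min_width=11, slack=2)
Line 2: ['message', 'top'] (min_width=11, slack=2)
Line 3: ['dog', 'cup', 'one'] (min_width=11, slack=2)
Line 4: ['brown', 'low'] (min_width=9, slack=4)
Line 5: ['bridge'] (min_width=6, slack=7)
Line 6: ['rectangle'] (min_width=9, slack=4)
Line 7: ['fish', 'keyboard'] (min_width=13, slack=0)
Line 8: ['low', 'old', 'I'] (min_width=9, slack=4)
Line 9: ['black', 'lion', 'in'] (min_width=13, slack=0)
Line 10: ['year', 'I'] (min_width=6, slack=7)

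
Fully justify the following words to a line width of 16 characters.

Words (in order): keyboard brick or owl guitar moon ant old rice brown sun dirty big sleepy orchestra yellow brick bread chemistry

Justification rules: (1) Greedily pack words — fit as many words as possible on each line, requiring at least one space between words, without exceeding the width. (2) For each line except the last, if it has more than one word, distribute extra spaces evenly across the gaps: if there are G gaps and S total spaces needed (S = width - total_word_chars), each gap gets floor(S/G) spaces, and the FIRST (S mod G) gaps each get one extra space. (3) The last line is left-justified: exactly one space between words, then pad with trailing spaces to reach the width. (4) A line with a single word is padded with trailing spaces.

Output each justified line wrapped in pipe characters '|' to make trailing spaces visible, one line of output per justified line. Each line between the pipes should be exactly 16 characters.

Answer: |keyboard   brick|
|or   owl  guitar|
|moon   ant   old|
|rice  brown  sun|
|dirty big sleepy|
|orchestra yellow|
|brick      bread|
|chemistry       |

Derivation:
Line 1: ['keyboard', 'brick'] (min_width=14, slack=2)
Line 2: ['or', 'owl', 'guitar'] (min_width=13, slack=3)
Line 3: ['moon', 'ant', 'old'] (min_width=12, slack=4)
Line 4: ['rice', 'brown', 'sun'] (min_width=14, slack=2)
Line 5: ['dirty', 'big', 'sleepy'] (min_width=16, slack=0)
Line 6: ['orchestra', 'yellow'] (min_width=16, slack=0)
Line 7: ['brick', 'bread'] (min_width=11, slack=5)
Line 8: ['chemistry'] (min_width=9, slack=7)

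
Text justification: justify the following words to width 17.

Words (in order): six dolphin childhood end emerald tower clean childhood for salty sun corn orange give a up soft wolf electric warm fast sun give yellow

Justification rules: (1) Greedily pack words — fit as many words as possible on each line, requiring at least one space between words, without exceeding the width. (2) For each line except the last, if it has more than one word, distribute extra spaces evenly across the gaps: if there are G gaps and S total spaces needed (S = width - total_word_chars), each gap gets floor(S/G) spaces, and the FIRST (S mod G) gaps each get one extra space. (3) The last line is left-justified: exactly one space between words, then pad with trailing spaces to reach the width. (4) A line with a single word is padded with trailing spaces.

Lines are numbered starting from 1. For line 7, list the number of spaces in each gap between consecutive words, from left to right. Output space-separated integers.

Answer: 2 2 2

Derivation:
Line 1: ['six', 'dolphin'] (min_width=11, slack=6)
Line 2: ['childhood', 'end'] (min_width=13, slack=4)
Line 3: ['emerald', 'tower'] (min_width=13, slack=4)
Line 4: ['clean', 'childhood'] (min_width=15, slack=2)
Line 5: ['for', 'salty', 'sun'] (min_width=13, slack=4)
Line 6: ['corn', 'orange', 'give'] (min_width=16, slack=1)
Line 7: ['a', 'up', 'soft', 'wolf'] (min_width=14, slack=3)
Line 8: ['electric', 'warm'] (min_width=13, slack=4)
Line 9: ['fast', 'sun', 'give'] (min_width=13, slack=4)
Line 10: ['yellow'] (min_width=6, slack=11)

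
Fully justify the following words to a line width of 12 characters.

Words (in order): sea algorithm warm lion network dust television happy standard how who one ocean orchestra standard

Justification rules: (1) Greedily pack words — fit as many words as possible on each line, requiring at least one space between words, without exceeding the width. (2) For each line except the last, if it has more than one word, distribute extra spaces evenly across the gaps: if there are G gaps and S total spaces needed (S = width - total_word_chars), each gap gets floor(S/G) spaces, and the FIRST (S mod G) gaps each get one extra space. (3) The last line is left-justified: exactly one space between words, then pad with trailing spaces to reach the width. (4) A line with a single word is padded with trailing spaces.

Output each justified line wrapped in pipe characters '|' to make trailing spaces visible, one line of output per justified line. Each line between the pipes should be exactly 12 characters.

Line 1: ['sea'] (min_width=3, slack=9)
Line 2: ['algorithm'] (min_width=9, slack=3)
Line 3: ['warm', 'lion'] (min_width=9, slack=3)
Line 4: ['network', 'dust'] (min_width=12, slack=0)
Line 5: ['television'] (min_width=10, slack=2)
Line 6: ['happy'] (min_width=5, slack=7)
Line 7: ['standard', 'how'] (min_width=12, slack=0)
Line 8: ['who', 'one'] (min_width=7, slack=5)
Line 9: ['ocean'] (min_width=5, slack=7)
Line 10: ['orchestra'] (min_width=9, slack=3)
Line 11: ['standard'] (min_width=8, slack=4)

Answer: |sea         |
|algorithm   |
|warm    lion|
|network dust|
|television  |
|happy       |
|standard how|
|who      one|
|ocean       |
|orchestra   |
|standard    |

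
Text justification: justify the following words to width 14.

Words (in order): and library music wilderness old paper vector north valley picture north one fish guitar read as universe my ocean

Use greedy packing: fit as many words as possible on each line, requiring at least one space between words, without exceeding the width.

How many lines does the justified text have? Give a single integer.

Line 1: ['and', 'library'] (min_width=11, slack=3)
Line 2: ['music'] (min_width=5, slack=9)
Line 3: ['wilderness', 'old'] (min_width=14, slack=0)
Line 4: ['paper', 'vector'] (min_width=12, slack=2)
Line 5: ['north', 'valley'] (min_width=12, slack=2)
Line 6: ['picture', 'north'] (min_width=13, slack=1)
Line 7: ['one', 'fish'] (min_width=8, slack=6)
Line 8: ['guitar', 'read', 'as'] (min_width=14, slack=0)
Line 9: ['universe', 'my'] (min_width=11, slack=3)
Line 10: ['ocean'] (min_width=5, slack=9)
Total lines: 10

Answer: 10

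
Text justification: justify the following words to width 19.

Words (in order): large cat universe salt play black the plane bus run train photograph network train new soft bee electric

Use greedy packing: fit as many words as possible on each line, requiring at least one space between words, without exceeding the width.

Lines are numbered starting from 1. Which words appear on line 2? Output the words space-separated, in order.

Line 1: ['large', 'cat', 'universe'] (min_width=18, slack=1)
Line 2: ['salt', 'play', 'black', 'the'] (min_width=19, slack=0)
Line 3: ['plane', 'bus', 'run', 'train'] (min_width=19, slack=0)
Line 4: ['photograph', 'network'] (min_width=18, slack=1)
Line 5: ['train', 'new', 'soft', 'bee'] (min_width=18, slack=1)
Line 6: ['electric'] (min_width=8, slack=11)

Answer: salt play black the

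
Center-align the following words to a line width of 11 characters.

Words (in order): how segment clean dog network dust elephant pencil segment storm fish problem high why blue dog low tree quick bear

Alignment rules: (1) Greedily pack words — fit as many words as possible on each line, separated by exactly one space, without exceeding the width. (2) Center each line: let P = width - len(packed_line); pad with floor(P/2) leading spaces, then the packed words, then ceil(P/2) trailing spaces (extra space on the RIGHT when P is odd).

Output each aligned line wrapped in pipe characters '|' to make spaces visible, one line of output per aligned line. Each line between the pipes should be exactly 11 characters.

Answer: |how segment|
| clean dog |
|  network  |
|   dust    |
| elephant  |
|  pencil   |
|  segment  |
|storm fish |
|  problem  |
| high why  |
| blue dog  |
| low tree  |
|quick bear |

Derivation:
Line 1: ['how', 'segment'] (min_width=11, slack=0)
Line 2: ['clean', 'dog'] (min_width=9, slack=2)
Line 3: ['network'] (min_width=7, slack=4)
Line 4: ['dust'] (min_width=4, slack=7)
Line 5: ['elephant'] (min_width=8, slack=3)
Line 6: ['pencil'] (min_width=6, slack=5)
Line 7: ['segment'] (min_width=7, slack=4)
Line 8: ['storm', 'fish'] (min_width=10, slack=1)
Line 9: ['problem'] (min_width=7, slack=4)
Line 10: ['high', 'why'] (min_width=8, slack=3)
Line 11: ['blue', 'dog'] (min_width=8, slack=3)
Line 12: ['low', 'tree'] (min_width=8, slack=3)
Line 13: ['quick', 'bear'] (min_width=10, slack=1)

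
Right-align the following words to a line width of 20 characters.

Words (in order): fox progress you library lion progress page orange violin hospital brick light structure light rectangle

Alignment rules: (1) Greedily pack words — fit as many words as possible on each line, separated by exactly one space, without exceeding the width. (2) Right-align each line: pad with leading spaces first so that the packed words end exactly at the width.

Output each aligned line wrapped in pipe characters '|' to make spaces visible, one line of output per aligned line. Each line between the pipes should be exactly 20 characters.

Answer: |    fox progress you|
|        library lion|
|progress page orange|
|     violin hospital|
|         brick light|
|     structure light|
|           rectangle|

Derivation:
Line 1: ['fox', 'progress', 'you'] (min_width=16, slack=4)
Line 2: ['library', 'lion'] (min_width=12, slack=8)
Line 3: ['progress', 'page', 'orange'] (min_width=20, slack=0)
Line 4: ['violin', 'hospital'] (min_width=15, slack=5)
Line 5: ['brick', 'light'] (min_width=11, slack=9)
Line 6: ['structure', 'light'] (min_width=15, slack=5)
Line 7: ['rectangle'] (min_width=9, slack=11)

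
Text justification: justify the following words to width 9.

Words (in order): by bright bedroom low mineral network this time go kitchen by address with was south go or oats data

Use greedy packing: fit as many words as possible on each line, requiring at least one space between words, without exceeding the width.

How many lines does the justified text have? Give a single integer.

Line 1: ['by', 'bright'] (min_width=9, slack=0)
Line 2: ['bedroom'] (min_width=7, slack=2)
Line 3: ['low'] (min_width=3, slack=6)
Line 4: ['mineral'] (min_width=7, slack=2)
Line 5: ['network'] (min_width=7, slack=2)
Line 6: ['this', 'time'] (min_width=9, slack=0)
Line 7: ['go'] (min_width=2, slack=7)
Line 8: ['kitchen'] (min_width=7, slack=2)
Line 9: ['by'] (min_width=2, slack=7)
Line 10: ['address'] (min_width=7, slack=2)
Line 11: ['with', 'was'] (min_width=8, slack=1)
Line 12: ['south', 'go'] (min_width=8, slack=1)
Line 13: ['or', 'oats'] (min_width=7, slack=2)
Line 14: ['data'] (min_width=4, slack=5)
Total lines: 14

Answer: 14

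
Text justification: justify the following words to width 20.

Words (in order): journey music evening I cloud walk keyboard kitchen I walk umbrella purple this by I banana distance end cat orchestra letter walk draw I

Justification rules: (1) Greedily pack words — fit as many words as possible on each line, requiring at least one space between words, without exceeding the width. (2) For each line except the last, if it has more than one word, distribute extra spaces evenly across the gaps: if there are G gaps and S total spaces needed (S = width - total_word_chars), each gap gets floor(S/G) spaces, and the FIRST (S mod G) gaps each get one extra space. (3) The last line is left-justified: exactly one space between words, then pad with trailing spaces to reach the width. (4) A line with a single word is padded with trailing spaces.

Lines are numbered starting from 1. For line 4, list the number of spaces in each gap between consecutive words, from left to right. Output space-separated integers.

Line 1: ['journey', 'music'] (min_width=13, slack=7)
Line 2: ['evening', 'I', 'cloud', 'walk'] (min_width=20, slack=0)
Line 3: ['keyboard', 'kitchen', 'I'] (min_width=18, slack=2)
Line 4: ['walk', 'umbrella', 'purple'] (min_width=20, slack=0)
Line 5: ['this', 'by', 'I', 'banana'] (min_width=16, slack=4)
Line 6: ['distance', 'end', 'cat'] (min_width=16, slack=4)
Line 7: ['orchestra', 'letter'] (min_width=16, slack=4)
Line 8: ['walk', 'draw', 'I'] (min_width=11, slack=9)

Answer: 1 1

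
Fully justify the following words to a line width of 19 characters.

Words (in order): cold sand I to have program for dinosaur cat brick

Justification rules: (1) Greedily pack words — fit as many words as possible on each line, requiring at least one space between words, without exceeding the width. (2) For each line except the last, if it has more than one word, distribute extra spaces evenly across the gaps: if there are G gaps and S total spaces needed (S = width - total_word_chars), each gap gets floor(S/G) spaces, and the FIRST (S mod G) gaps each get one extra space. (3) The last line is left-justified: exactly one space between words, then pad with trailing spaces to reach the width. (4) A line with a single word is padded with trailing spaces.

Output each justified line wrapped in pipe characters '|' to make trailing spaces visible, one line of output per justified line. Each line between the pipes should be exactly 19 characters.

Line 1: ['cold', 'sand', 'I', 'to', 'have'] (min_width=19, slack=0)
Line 2: ['program', 'for'] (min_width=11, slack=8)
Line 3: ['dinosaur', 'cat', 'brick'] (min_width=18, slack=1)

Answer: |cold sand I to have|
|program         for|
|dinosaur cat brick |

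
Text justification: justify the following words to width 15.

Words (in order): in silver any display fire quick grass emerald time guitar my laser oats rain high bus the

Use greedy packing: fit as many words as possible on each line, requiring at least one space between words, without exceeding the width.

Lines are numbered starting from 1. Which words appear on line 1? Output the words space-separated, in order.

Line 1: ['in', 'silver', 'any'] (min_width=13, slack=2)
Line 2: ['display', 'fire'] (min_width=12, slack=3)
Line 3: ['quick', 'grass'] (min_width=11, slack=4)
Line 4: ['emerald', 'time'] (min_width=12, slack=3)
Line 5: ['guitar', 'my', 'laser'] (min_width=15, slack=0)
Line 6: ['oats', 'rain', 'high'] (min_width=14, slack=1)
Line 7: ['bus', 'the'] (min_width=7, slack=8)

Answer: in silver any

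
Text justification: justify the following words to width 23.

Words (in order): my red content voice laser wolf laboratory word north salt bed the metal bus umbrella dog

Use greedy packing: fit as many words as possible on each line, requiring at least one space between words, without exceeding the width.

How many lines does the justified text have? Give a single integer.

Line 1: ['my', 'red', 'content', 'voice'] (min_width=20, slack=3)
Line 2: ['laser', 'wolf', 'laboratory'] (min_width=21, slack=2)
Line 3: ['word', 'north', 'salt', 'bed', 'the'] (min_width=23, slack=0)
Line 4: ['metal', 'bus', 'umbrella', 'dog'] (min_width=22, slack=1)
Total lines: 4

Answer: 4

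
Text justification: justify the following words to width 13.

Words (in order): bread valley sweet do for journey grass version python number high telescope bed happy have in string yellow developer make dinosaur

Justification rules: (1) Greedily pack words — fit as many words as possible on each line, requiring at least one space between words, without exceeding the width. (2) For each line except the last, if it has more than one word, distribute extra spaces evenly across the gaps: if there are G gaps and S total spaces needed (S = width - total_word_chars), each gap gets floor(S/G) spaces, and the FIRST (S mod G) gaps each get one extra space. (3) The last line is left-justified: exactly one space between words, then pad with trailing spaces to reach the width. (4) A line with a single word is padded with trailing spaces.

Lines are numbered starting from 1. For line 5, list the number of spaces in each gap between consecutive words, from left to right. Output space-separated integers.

Line 1: ['bread', 'valley'] (min_width=12, slack=1)
Line 2: ['sweet', 'do', 'for'] (min_width=12, slack=1)
Line 3: ['journey', 'grass'] (min_width=13, slack=0)
Line 4: ['version'] (min_width=7, slack=6)
Line 5: ['python', 'number'] (min_width=13, slack=0)
Line 6: ['high'] (min_width=4, slack=9)
Line 7: ['telescope', 'bed'] (min_width=13, slack=0)
Line 8: ['happy', 'have', 'in'] (min_width=13, slack=0)
Line 9: ['string', 'yellow'] (min_width=13, slack=0)
Line 10: ['developer'] (min_width=9, slack=4)
Line 11: ['make', 'dinosaur'] (min_width=13, slack=0)

Answer: 1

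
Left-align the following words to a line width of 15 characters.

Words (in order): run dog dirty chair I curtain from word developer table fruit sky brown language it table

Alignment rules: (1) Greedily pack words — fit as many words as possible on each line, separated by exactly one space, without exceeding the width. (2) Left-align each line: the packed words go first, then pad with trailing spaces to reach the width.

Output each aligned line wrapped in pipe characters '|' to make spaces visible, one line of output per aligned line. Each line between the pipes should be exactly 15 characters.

Answer: |run dog dirty  |
|chair I curtain|
|from word      |
|developer table|
|fruit sky brown|
|language it    |
|table          |

Derivation:
Line 1: ['run', 'dog', 'dirty'] (min_width=13, slack=2)
Line 2: ['chair', 'I', 'curtain'] (min_width=15, slack=0)
Line 3: ['from', 'word'] (min_width=9, slack=6)
Line 4: ['developer', 'table'] (min_width=15, slack=0)
Line 5: ['fruit', 'sky', 'brown'] (min_width=15, slack=0)
Line 6: ['language', 'it'] (min_width=11, slack=4)
Line 7: ['table'] (min_width=5, slack=10)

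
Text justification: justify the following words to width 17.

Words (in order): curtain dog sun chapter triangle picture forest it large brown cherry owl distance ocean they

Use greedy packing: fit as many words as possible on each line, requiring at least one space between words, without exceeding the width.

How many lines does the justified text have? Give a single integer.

Answer: 7

Derivation:
Line 1: ['curtain', 'dog', 'sun'] (min_width=15, slack=2)
Line 2: ['chapter', 'triangle'] (min_width=16, slack=1)
Line 3: ['picture', 'forest', 'it'] (min_width=17, slack=0)
Line 4: ['large', 'brown'] (min_width=11, slack=6)
Line 5: ['cherry', 'owl'] (min_width=10, slack=7)
Line 6: ['distance', 'ocean'] (min_width=14, slack=3)
Line 7: ['they'] (min_width=4, slack=13)
Total lines: 7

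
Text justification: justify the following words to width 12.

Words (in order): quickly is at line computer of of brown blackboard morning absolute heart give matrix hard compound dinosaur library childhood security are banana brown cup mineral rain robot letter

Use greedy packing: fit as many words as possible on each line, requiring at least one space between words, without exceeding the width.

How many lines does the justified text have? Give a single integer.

Answer: 18

Derivation:
Line 1: ['quickly', 'is'] (min_width=10, slack=2)
Line 2: ['at', 'line'] (min_width=7, slack=5)
Line 3: ['computer', 'of'] (min_width=11, slack=1)
Line 4: ['of', 'brown'] (min_width=8, slack=4)
Line 5: ['blackboard'] (min_width=10, slack=2)
Line 6: ['morning'] (min_width=7, slack=5)
Line 7: ['absolute'] (min_width=8, slack=4)
Line 8: ['heart', 'give'] (min_width=10, slack=2)
Line 9: ['matrix', 'hard'] (min_width=11, slack=1)
Line 10: ['compound'] (min_width=8, slack=4)
Line 11: ['dinosaur'] (min_width=8, slack=4)
Line 12: ['library'] (min_width=7, slack=5)
Line 13: ['childhood'] (min_width=9, slack=3)
Line 14: ['security', 'are'] (min_width=12, slack=0)
Line 15: ['banana', 'brown'] (min_width=12, slack=0)
Line 16: ['cup', 'mineral'] (min_width=11, slack=1)
Line 17: ['rain', 'robot'] (min_width=10, slack=2)
Line 18: ['letter'] (min_width=6, slack=6)
Total lines: 18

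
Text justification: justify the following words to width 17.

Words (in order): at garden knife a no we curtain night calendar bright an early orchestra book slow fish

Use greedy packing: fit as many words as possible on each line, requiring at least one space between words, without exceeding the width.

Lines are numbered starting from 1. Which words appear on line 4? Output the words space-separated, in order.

Line 1: ['at', 'garden', 'knife', 'a'] (min_width=17, slack=0)
Line 2: ['no', 'we', 'curtain'] (min_width=13, slack=4)
Line 3: ['night', 'calendar'] (min_width=14, slack=3)
Line 4: ['bright', 'an', 'early'] (min_width=15, slack=2)
Line 5: ['orchestra', 'book'] (min_width=14, slack=3)
Line 6: ['slow', 'fish'] (min_width=9, slack=8)

Answer: bright an early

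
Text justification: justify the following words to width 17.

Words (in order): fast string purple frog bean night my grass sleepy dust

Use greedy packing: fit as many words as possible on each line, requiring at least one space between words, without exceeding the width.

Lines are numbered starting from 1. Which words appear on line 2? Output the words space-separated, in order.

Answer: purple frog bean

Derivation:
Line 1: ['fast', 'string'] (min_width=11, slack=6)
Line 2: ['purple', 'frog', 'bean'] (min_width=16, slack=1)
Line 3: ['night', 'my', 'grass'] (min_width=14, slack=3)
Line 4: ['sleepy', 'dust'] (min_width=11, slack=6)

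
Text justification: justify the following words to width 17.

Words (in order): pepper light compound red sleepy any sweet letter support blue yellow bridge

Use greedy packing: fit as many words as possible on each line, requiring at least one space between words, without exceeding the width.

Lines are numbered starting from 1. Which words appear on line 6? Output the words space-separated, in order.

Answer: bridge

Derivation:
Line 1: ['pepper', 'light'] (min_width=12, slack=5)
Line 2: ['compound', 'red'] (min_width=12, slack=5)
Line 3: ['sleepy', 'any', 'sweet'] (min_width=16, slack=1)
Line 4: ['letter', 'support'] (min_width=14, slack=3)
Line 5: ['blue', 'yellow'] (min_width=11, slack=6)
Line 6: ['bridge'] (min_width=6, slack=11)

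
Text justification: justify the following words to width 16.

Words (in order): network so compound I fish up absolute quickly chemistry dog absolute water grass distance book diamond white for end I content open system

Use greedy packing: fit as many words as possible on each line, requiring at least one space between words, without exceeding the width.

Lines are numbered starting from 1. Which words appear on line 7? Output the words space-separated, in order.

Line 1: ['network', 'so'] (min_width=10, slack=6)
Line 2: ['compound', 'I', 'fish'] (min_width=15, slack=1)
Line 3: ['up', 'absolute'] (min_width=11, slack=5)
Line 4: ['quickly'] (min_width=7, slack=9)
Line 5: ['chemistry', 'dog'] (min_width=13, slack=3)
Line 6: ['absolute', 'water'] (min_width=14, slack=2)
Line 7: ['grass', 'distance'] (min_width=14, slack=2)
Line 8: ['book', 'diamond'] (min_width=12, slack=4)
Line 9: ['white', 'for', 'end', 'I'] (min_width=15, slack=1)
Line 10: ['content', 'open'] (min_width=12, slack=4)
Line 11: ['system'] (min_width=6, slack=10)

Answer: grass distance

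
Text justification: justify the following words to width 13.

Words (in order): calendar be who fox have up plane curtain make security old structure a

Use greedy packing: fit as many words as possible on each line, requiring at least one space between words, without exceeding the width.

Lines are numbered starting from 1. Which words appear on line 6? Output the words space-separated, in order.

Line 1: ['calendar', 'be'] (min_width=11, slack=2)
Line 2: ['who', 'fox', 'have'] (min_width=12, slack=1)
Line 3: ['up', 'plane'] (min_width=8, slack=5)
Line 4: ['curtain', 'make'] (min_width=12, slack=1)
Line 5: ['security', 'old'] (min_width=12, slack=1)
Line 6: ['structure', 'a'] (min_width=11, slack=2)

Answer: structure a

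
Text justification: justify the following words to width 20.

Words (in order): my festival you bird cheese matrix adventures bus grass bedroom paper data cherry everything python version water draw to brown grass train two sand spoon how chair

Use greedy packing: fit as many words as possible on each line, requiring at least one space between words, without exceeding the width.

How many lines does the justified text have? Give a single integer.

Answer: 9

Derivation:
Line 1: ['my', 'festival', 'you', 'bird'] (min_width=20, slack=0)
Line 2: ['cheese', 'matrix'] (min_width=13, slack=7)
Line 3: ['adventures', 'bus', 'grass'] (min_width=20, slack=0)
Line 4: ['bedroom', 'paper', 'data'] (min_width=18, slack=2)
Line 5: ['cherry', 'everything'] (min_width=17, slack=3)
Line 6: ['python', 'version', 'water'] (min_width=20, slack=0)
Line 7: ['draw', 'to', 'brown', 'grass'] (min_width=19, slack=1)
Line 8: ['train', 'two', 'sand', 'spoon'] (min_width=20, slack=0)
Line 9: ['how', 'chair'] (min_width=9, slack=11)
Total lines: 9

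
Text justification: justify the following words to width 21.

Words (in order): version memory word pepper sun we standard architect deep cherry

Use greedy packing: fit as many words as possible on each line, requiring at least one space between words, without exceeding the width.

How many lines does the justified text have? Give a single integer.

Answer: 4

Derivation:
Line 1: ['version', 'memory', 'word'] (min_width=19, slack=2)
Line 2: ['pepper', 'sun', 'we'] (min_width=13, slack=8)
Line 3: ['standard', 'architect'] (min_width=18, slack=3)
Line 4: ['deep', 'cherry'] (min_width=11, slack=10)
Total lines: 4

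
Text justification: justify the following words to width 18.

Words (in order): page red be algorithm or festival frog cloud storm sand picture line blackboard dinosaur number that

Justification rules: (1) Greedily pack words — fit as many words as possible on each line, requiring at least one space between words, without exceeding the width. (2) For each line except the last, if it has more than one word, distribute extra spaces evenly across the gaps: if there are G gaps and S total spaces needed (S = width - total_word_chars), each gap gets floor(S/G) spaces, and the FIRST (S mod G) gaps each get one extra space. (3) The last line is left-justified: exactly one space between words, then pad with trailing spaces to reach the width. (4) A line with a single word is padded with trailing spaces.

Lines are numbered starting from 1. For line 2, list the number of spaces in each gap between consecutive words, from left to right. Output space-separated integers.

Line 1: ['page', 'red', 'be'] (min_width=11, slack=7)
Line 2: ['algorithm', 'or'] (min_width=12, slack=6)
Line 3: ['festival', 'frog'] (min_width=13, slack=5)
Line 4: ['cloud', 'storm', 'sand'] (min_width=16, slack=2)
Line 5: ['picture', 'line'] (min_width=12, slack=6)
Line 6: ['blackboard'] (min_width=10, slack=8)
Line 7: ['dinosaur', 'number'] (min_width=15, slack=3)
Line 8: ['that'] (min_width=4, slack=14)

Answer: 7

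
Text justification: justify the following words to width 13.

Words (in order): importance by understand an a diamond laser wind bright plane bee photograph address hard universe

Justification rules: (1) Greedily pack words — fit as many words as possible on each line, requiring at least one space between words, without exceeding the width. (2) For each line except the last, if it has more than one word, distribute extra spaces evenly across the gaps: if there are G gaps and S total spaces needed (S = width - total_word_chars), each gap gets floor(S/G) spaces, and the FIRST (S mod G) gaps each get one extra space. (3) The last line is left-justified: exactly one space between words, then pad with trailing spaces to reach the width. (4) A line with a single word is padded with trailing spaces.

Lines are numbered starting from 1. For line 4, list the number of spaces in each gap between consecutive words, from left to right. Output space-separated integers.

Line 1: ['importance', 'by'] (min_width=13, slack=0)
Line 2: ['understand', 'an'] (min_width=13, slack=0)
Line 3: ['a', 'diamond'] (min_width=9, slack=4)
Line 4: ['laser', 'wind'] (min_width=10, slack=3)
Line 5: ['bright', 'plane'] (min_width=12, slack=1)
Line 6: ['bee'] (min_width=3, slack=10)
Line 7: ['photograph'] (min_width=10, slack=3)
Line 8: ['address', 'hard'] (min_width=12, slack=1)
Line 9: ['universe'] (min_width=8, slack=5)

Answer: 4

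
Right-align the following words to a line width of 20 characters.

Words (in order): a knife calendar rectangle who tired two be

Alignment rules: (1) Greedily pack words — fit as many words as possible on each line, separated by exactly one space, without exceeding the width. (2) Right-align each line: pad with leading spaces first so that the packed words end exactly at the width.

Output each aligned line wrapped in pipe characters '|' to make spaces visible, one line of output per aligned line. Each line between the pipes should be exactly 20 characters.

Answer: |    a knife calendar|
| rectangle who tired|
|              two be|

Derivation:
Line 1: ['a', 'knife', 'calendar'] (min_width=16, slack=4)
Line 2: ['rectangle', 'who', 'tired'] (min_width=19, slack=1)
Line 3: ['two', 'be'] (min_width=6, slack=14)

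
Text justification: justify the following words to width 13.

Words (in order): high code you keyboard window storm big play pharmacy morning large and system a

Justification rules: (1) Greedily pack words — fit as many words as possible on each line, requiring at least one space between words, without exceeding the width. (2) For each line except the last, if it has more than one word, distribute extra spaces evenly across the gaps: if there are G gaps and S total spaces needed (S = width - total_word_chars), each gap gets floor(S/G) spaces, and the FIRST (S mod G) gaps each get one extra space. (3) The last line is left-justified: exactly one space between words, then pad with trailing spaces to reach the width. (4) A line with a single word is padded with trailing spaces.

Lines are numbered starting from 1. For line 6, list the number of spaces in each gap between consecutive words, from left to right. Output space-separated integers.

Line 1: ['high', 'code', 'you'] (min_width=13, slack=0)
Line 2: ['keyboard'] (min_width=8, slack=5)
Line 3: ['window', 'storm'] (min_width=12, slack=1)
Line 4: ['big', 'play'] (min_width=8, slack=5)
Line 5: ['pharmacy'] (min_width=8, slack=5)
Line 6: ['morning', 'large'] (min_width=13, slack=0)
Line 7: ['and', 'system', 'a'] (min_width=12, slack=1)

Answer: 1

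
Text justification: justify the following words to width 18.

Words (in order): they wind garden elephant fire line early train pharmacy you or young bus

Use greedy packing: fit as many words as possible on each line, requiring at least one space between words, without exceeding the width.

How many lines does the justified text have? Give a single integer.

Line 1: ['they', 'wind', 'garden'] (min_width=16, slack=2)
Line 2: ['elephant', 'fire', 'line'] (min_width=18, slack=0)
Line 3: ['early', 'train'] (min_width=11, slack=7)
Line 4: ['pharmacy', 'you', 'or'] (min_width=15, slack=3)
Line 5: ['young', 'bus'] (min_width=9, slack=9)
Total lines: 5

Answer: 5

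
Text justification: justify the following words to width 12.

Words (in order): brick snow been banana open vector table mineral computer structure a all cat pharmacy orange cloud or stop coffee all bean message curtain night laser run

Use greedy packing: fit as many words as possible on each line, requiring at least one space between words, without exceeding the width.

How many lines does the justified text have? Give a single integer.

Answer: 16

Derivation:
Line 1: ['brick', 'snow'] (min_width=10, slack=2)
Line 2: ['been', 'banana'] (min_width=11, slack=1)
Line 3: ['open', 'vector'] (min_width=11, slack=1)
Line 4: ['table'] (min_width=5, slack=7)
Line 5: ['mineral'] (min_width=7, slack=5)
Line 6: ['computer'] (min_width=8, slack=4)
Line 7: ['structure', 'a'] (min_width=11, slack=1)
Line 8: ['all', 'cat'] (min_width=7, slack=5)
Line 9: ['pharmacy'] (min_width=8, slack=4)
Line 10: ['orange', 'cloud'] (min_width=12, slack=0)
Line 11: ['or', 'stop'] (min_width=7, slack=5)
Line 12: ['coffee', 'all'] (min_width=10, slack=2)
Line 13: ['bean', 'message'] (min_width=12, slack=0)
Line 14: ['curtain'] (min_width=7, slack=5)
Line 15: ['night', 'laser'] (min_width=11, slack=1)
Line 16: ['run'] (min_width=3, slack=9)
Total lines: 16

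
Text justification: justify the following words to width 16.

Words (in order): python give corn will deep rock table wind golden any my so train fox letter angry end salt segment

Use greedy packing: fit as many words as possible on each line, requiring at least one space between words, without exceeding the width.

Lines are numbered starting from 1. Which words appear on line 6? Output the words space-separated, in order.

Answer: angry end salt

Derivation:
Line 1: ['python', 'give', 'corn'] (min_width=16, slack=0)
Line 2: ['will', 'deep', 'rock'] (min_width=14, slack=2)
Line 3: ['table', 'wind'] (min_width=10, slack=6)
Line 4: ['golden', 'any', 'my', 'so'] (min_width=16, slack=0)
Line 5: ['train', 'fox', 'letter'] (min_width=16, slack=0)
Line 6: ['angry', 'end', 'salt'] (min_width=14, slack=2)
Line 7: ['segment'] (min_width=7, slack=9)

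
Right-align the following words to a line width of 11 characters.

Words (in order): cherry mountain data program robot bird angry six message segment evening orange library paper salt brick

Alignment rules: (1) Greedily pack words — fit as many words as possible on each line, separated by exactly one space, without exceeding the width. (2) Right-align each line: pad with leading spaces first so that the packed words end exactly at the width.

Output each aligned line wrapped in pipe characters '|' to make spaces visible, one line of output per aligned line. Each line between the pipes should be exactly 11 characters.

Line 1: ['cherry'] (min_width=6, slack=5)
Line 2: ['mountain'] (min_width=8, slack=3)
Line 3: ['data'] (min_width=4, slack=7)
Line 4: ['program'] (min_width=7, slack=4)
Line 5: ['robot', 'bird'] (min_width=10, slack=1)
Line 6: ['angry', 'six'] (min_width=9, slack=2)
Line 7: ['message'] (min_width=7, slack=4)
Line 8: ['segment'] (min_width=7, slack=4)
Line 9: ['evening'] (min_width=7, slack=4)
Line 10: ['orange'] (min_width=6, slack=5)
Line 11: ['library'] (min_width=7, slack=4)
Line 12: ['paper', 'salt'] (min_width=10, slack=1)
Line 13: ['brick'] (min_width=5, slack=6)

Answer: |     cherry|
|   mountain|
|       data|
|    program|
| robot bird|
|  angry six|
|    message|
|    segment|
|    evening|
|     orange|
|    library|
| paper salt|
|      brick|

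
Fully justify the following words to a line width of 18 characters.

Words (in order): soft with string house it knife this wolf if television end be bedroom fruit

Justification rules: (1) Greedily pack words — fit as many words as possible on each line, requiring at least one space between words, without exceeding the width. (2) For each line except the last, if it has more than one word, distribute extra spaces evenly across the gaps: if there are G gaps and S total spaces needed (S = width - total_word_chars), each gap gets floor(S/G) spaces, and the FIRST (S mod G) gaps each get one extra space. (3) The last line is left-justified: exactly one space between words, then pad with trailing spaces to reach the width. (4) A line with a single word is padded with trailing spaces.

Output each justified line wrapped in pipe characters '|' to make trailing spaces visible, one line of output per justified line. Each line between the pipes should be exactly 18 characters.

Answer: |soft  with  string|
|house   it   knife|
|this    wolf    if|
|television  end be|
|bedroom fruit     |

Derivation:
Line 1: ['soft', 'with', 'string'] (min_width=16, slack=2)
Line 2: ['house', 'it', 'knife'] (min_width=14, slack=4)
Line 3: ['this', 'wolf', 'if'] (min_width=12, slack=6)
Line 4: ['television', 'end', 'be'] (min_width=17, slack=1)
Line 5: ['bedroom', 'fruit'] (min_width=13, slack=5)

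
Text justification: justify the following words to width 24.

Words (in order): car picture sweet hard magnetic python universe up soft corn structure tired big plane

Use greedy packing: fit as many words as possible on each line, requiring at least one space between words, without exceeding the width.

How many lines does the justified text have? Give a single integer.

Answer: 4

Derivation:
Line 1: ['car', 'picture', 'sweet', 'hard'] (min_width=22, slack=2)
Line 2: ['magnetic', 'python', 'universe'] (min_width=24, slack=0)
Line 3: ['up', 'soft', 'corn', 'structure'] (min_width=22, slack=2)
Line 4: ['tired', 'big', 'plane'] (min_width=15, slack=9)
Total lines: 4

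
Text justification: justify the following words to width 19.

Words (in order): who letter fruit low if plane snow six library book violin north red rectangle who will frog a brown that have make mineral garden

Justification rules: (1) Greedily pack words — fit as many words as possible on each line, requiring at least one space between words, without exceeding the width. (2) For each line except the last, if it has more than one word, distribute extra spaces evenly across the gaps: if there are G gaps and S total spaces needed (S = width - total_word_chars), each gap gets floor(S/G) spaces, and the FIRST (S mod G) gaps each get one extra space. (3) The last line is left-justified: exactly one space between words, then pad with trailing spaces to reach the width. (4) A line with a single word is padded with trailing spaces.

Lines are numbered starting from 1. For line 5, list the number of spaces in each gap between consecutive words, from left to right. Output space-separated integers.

Answer: 2 1

Derivation:
Line 1: ['who', 'letter', 'fruit'] (min_width=16, slack=3)
Line 2: ['low', 'if', 'plane', 'snow'] (min_width=17, slack=2)
Line 3: ['six', 'library', 'book'] (min_width=16, slack=3)
Line 4: ['violin', 'north', 'red'] (min_width=16, slack=3)
Line 5: ['rectangle', 'who', 'will'] (min_width=18, slack=1)
Line 6: ['frog', 'a', 'brown', 'that'] (min_width=17, slack=2)
Line 7: ['have', 'make', 'mineral'] (min_width=17, slack=2)
Line 8: ['garden'] (min_width=6, slack=13)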